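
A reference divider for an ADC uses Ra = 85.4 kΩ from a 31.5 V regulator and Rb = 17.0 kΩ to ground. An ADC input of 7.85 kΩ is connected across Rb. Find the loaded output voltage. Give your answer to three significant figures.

V_out ≈ 1.86 V

The load sits in parallel with Rb: Rb‖R_L = (17.0 × 7.85) / (17.0 + 7.85) = 5.370 kΩ.
V_out = 31.5 × 5.370 / (85.4 + 5.370) = 31.5 × 5.370/90.77 = 1.86 V.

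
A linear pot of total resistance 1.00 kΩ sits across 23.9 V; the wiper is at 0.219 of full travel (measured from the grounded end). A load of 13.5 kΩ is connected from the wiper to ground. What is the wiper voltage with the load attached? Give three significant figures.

V ≈ 5.17 V

The wiper splits the pot into (1−α)R = 781.0 Ω above and αR = 219.0 Ω below.
Lower section ‖ load = 215.5 Ω.
V_wiper = 23.9 × 215.5/(781.0 + 215.5) = 5.17 V.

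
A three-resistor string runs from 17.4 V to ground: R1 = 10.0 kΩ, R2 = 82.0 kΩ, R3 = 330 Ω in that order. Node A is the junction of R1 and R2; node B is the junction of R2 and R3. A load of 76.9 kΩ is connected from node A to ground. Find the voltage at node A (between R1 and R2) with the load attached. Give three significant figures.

V ≈ 13.9 V

Below node A the series string R2+R3 = 82330 Ω sits in parallel with the 76900 Ω load: 39760 Ω.
V_A = 17.4 × 39760/(10000 + 39760) = 13.9 V.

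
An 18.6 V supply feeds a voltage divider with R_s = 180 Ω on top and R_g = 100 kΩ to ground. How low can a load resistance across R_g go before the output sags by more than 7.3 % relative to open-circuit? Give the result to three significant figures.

R_L(min) ≈ 2.28 kΩ

Output resistance R_th = R_s‖R_g = (180 × 100000)/100200 = 179.7 Ω.
The fractional drop is R_th/(R_th + R_L); requiring this ≤ 0.0730 gives R_L ≥ R_th(1/0.0730 − 1) = 179.7 × 12.70 = 2.28 kΩ.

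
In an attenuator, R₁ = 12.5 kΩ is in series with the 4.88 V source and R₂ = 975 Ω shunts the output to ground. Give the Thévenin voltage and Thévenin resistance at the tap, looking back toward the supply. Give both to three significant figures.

V_th is the open-circuit tap voltage: 4.88 × 975/(12500 + 975) = 0.353 V.
With the supply zeroed, R₁ and R₂ appear in parallel from the tap: R_th = R₁‖R₂ = (12500 × 975)/13480 = 904 Ω.

V_th = 0.353 V, R_th = 904 Ω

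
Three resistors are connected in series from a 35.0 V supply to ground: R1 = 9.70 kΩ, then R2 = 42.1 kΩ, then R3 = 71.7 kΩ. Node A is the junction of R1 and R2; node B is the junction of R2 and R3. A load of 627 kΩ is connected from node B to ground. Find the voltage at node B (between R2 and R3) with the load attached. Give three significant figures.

V ≈ 19.4 V

At node B, R3 is in parallel with the load: R3‖R_L = 64.34 kΩ.
Below node A the resistance is R2 + (R3‖R_L) = 106.4 kΩ, so V_A = 35.0 × 106.4/116.1 = 32.08 V.
Then V_B = V_A × (R3‖R_L)/(R2 + R3‖R_L) = 32.08 × 64.34/106.4 = 19.4 V.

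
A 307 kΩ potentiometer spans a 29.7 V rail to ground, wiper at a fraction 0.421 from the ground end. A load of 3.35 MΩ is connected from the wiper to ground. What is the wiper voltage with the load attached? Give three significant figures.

The wiper splits the pot into (1−α)R = 177.8 kΩ above and αR = 129.2 kΩ below.
Lower section ‖ load = 124.4 kΩ.
V_wiper = 29.7 × 124.4/(177.8 + 124.4) = 12.2 V.

V ≈ 12.2 V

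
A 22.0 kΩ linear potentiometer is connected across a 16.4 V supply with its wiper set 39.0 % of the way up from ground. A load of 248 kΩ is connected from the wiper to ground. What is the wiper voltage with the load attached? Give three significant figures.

V ≈ 6.26 V

The wiper splits the pot into (1−α)R = 13.42 kΩ above and αR = 8.580 kΩ below.
Lower section ‖ load = 8.293 kΩ.
V_wiper = 16.4 × 8.293/(13.42 + 8.293) = 6.26 V.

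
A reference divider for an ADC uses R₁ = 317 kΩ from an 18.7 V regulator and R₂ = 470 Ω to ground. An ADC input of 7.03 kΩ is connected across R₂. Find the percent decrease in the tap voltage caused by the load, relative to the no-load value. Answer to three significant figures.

The divider's output (Thévenin) resistance is R₁‖R₂ = 469.3 Ω.
Fractional drop under load = R_th/(R_th + R_L) = 469.3 / (469.3 + 7030) = 0.06258.
So the output falls by 6.26 %.

6.26 %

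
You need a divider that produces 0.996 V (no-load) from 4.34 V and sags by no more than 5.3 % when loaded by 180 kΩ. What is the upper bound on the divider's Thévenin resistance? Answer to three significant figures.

R_th ≤ 10.1 kΩ

Loading drop = R_th/(R_th + R_L) ≤ 0.0530, so R_th ≤ R_L · ε/(1−ε) = 180 kΩ × 0.0530/0.9470 = 10.1 kΩ.
(Any R1, R2 with R2/(R1+R2) = 0.229 and R1‖R2 ≤ 10.1 kΩ will meet the spec.)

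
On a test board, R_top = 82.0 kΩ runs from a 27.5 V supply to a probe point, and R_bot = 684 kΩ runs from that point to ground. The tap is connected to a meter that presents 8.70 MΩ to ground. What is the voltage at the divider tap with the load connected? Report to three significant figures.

V_out ≈ 24.4 V

The load sits in parallel with R_bot: R_bot‖R_L = (684 × 8700) / (684 + 8700) = 634.1 kΩ.
V_out = 27.5 × 634.1 / (82.0 + 634.1) = 27.5 × 634.1/716.1 = 24.4 V.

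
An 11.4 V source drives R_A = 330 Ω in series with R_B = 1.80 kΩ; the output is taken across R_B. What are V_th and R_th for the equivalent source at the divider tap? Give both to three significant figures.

V_th is the open-circuit tap voltage: 11.4 × 1800/(330 + 1800) = 9.63 V.
With the supply zeroed, R_A and R_B appear in parallel from the tap: R_th = R_A‖R_B = (330 × 1800)/2130 = 279 Ω.

V_th = 9.63 V, R_th = 279 Ω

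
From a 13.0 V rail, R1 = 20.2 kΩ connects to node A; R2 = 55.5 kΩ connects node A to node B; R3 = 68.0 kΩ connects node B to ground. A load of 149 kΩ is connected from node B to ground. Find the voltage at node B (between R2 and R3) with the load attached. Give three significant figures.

At node B, R3 is in parallel with the load: R3‖R_L = 46.69 kΩ.
Below node A the resistance is R2 + (R3‖R_L) = 102.2 kΩ, so V_A = 13.0 × 102.2/122.4 = 10.85 V.
Then V_B = V_A × (R3‖R_L)/(R2 + R3‖R_L) = 10.85 × 46.69/102.2 = 4.96 V.

V ≈ 4.96 V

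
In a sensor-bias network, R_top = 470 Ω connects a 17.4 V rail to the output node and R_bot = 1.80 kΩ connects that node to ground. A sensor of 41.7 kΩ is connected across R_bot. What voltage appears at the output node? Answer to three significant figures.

V_out ≈ 13.7 V

The load sits in parallel with R_bot: R_bot‖R_L = (1800 × 41700) / (1800 + 41700) = 1726 Ω.
V_out = 17.4 × 1726 / (470 + 1726) = 17.4 × 1726/2196 = 13.7 V.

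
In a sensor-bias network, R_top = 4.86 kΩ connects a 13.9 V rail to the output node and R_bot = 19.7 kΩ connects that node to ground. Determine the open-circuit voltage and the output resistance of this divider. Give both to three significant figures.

V_th = 11.1 V, R_th = 3.90 kΩ

V_th is the open-circuit tap voltage: 13.9 × 19.7/(4.86 + 19.7) = 11.1 V.
With the supply zeroed, R_top and R_bot appear in parallel from the tap: R_th = R_top‖R_bot = (4.86 × 19.7)/24.56 = 3.90 kΩ.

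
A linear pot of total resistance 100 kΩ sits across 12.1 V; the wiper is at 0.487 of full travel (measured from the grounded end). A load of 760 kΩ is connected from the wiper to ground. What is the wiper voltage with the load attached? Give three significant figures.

V ≈ 5.71 V

The wiper splits the pot into (1−α)R = 51.30 kΩ above and αR = 48.70 kΩ below.
Lower section ‖ load = 45.77 kΩ.
V_wiper = 12.1 × 45.77/(51.30 + 45.77) = 5.71 V.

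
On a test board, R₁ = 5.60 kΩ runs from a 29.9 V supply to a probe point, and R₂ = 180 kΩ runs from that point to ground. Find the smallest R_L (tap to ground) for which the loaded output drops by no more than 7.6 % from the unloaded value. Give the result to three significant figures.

Output resistance R_th = R₁‖R₂ = (5.60 × 180)/185.6 = 5.431 kΩ.
The fractional drop is R_th/(R_th + R_L); requiring this ≤ 0.0760 gives R_L ≥ R_th(1/0.0760 − 1) = 5.431 × 12.16 = 66.0 kΩ.

R_L(min) ≈ 66.0 kΩ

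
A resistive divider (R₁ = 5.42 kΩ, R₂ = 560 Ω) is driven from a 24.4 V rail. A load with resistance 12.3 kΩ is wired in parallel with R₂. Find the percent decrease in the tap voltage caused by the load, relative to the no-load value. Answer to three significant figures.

3.96 %

The divider's output (Thévenin) resistance is R₁‖R₂ = 507.6 Ω.
Fractional drop under load = R_th/(R_th + R_L) = 507.6 / (507.6 + 12300) = 0.03963.
So the output falls by 3.96 %.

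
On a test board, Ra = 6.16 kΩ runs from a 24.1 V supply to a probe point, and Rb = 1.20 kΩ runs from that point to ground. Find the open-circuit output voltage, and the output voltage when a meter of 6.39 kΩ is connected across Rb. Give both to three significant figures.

Unloaded: 3.93 V; loaded: 3.40 V

Open-circuit: V = 24.1 × 1.20/(6.16 + 1.20) = 3.93 V.
With the load, Rb becomes Rb‖R_L = 1.010 kΩ, so V = 24.1 × 1.010/7.170 = 3.40 V.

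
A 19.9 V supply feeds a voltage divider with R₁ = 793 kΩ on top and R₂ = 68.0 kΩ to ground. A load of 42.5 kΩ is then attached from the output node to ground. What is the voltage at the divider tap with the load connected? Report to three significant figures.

The load sits in parallel with R₂: R₂‖R_L = (68.0 × 42.5) / (68.0 + 42.5) = 26.15 kΩ.
V_out = 19.9 × 26.15 / (793 + 26.15) = 19.9 × 26.15/819.2 = 0.635 V.
(Unloaded it would have been 1.57 V.)

V_out ≈ 0.635 V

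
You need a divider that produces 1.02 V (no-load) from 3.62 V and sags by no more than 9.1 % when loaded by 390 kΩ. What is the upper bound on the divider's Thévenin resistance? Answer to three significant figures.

Loading drop = R_th/(R_th + R_L) ≤ 0.0910, so R_th ≤ R_L · ε/(1−ε) = 390 kΩ × 0.0910/0.9090 = 39.0 kΩ.
(Any R1, R2 with R2/(R1+R2) = 0.282 and R1‖R2 ≤ 39.0 kΩ will meet the spec.)

R_th ≤ 39.0 kΩ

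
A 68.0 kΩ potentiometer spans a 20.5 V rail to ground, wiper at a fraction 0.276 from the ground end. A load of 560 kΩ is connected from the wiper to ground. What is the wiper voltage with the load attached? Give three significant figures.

The wiper splits the pot into (1−α)R = 49.23 kΩ above and αR = 18.77 kΩ below.
Lower section ‖ load = 18.16 kΩ.
V_wiper = 20.5 × 18.16/(49.23 + 18.16) = 5.52 V.

V ≈ 5.52 V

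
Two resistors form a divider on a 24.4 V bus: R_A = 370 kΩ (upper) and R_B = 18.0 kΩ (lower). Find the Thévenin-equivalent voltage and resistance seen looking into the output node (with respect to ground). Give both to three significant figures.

V_th is the open-circuit tap voltage: 24.4 × 18.0/(370 + 18.0) = 1.13 V.
With the supply zeroed, R_A and R_B appear in parallel from the tap: R_th = R_A‖R_B = (370 × 18.0)/388.0 = 17.2 kΩ.

V_th = 1.13 V, R_th = 17.2 kΩ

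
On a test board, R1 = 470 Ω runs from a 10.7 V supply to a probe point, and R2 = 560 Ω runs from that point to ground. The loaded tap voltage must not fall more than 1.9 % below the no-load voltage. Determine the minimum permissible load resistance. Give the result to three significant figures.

Output resistance R_th = R1‖R2 = (470 × 560)/1030 = 255.5 Ω.
The fractional drop is R_th/(R_th + R_L); requiring this ≤ 0.0190 gives R_L ≥ R_th(1/0.0190 − 1) = 255.5 × 51.63 = 13.2 kΩ.

R_L(min) ≈ 13.2 kΩ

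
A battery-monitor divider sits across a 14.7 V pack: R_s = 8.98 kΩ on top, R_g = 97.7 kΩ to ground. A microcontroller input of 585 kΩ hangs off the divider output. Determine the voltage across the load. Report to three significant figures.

V_out ≈ 13.3 V

The load sits in parallel with R_g: R_g‖R_L = (97.7 × 585) / (97.7 + 585) = 83.72 kΩ.
V_out = 14.7 × 83.72 / (8.98 + 83.72) = 14.7 × 83.72/92.70 = 13.3 V.
(Unloaded it would have been 13.5 V.)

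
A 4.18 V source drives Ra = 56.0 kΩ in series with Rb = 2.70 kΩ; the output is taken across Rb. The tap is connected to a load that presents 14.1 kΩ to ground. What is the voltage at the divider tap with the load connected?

The load sits in parallel with Rb: Rb‖R_L = (2.70 × 14.1) / (2.70 + 14.1) = 2.266 kΩ.
V_out = 4.18 × 2.266 / (56.0 + 2.266) = 4.18 × 2.266/58.27 = 0.163 V.

V_out ≈ 0.163 V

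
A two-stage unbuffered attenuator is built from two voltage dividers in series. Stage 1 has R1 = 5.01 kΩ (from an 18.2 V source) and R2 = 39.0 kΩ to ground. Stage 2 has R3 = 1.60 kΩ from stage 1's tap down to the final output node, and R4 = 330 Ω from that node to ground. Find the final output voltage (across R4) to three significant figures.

Stage 2 presents R3+R4 = 1930 Ω as a load on stage 1's tap.
Stage 1's lower leg becomes R2‖(R3+R4) = 1839 Ω, so V_mid = 18.2 × 1839/6849 = 4.887 V.
Stage 2 is itself unloaded: V_out = V_mid × R4/(R3+R4) = 4.887 × 330/1930 = 0.836 V.

V_out ≈ 0.836 V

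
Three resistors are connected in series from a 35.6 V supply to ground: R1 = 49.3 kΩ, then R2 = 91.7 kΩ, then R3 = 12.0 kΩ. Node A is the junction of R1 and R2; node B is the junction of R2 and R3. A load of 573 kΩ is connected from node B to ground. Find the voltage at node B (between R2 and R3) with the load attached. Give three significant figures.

At node B, R3 is in parallel with the load: R3‖R_L = 11.75 kΩ.
Below node A the resistance is R2 + (R3‖R_L) = 103.5 kΩ, so V_A = 35.6 × 103.5/152.8 = 24.11 V.
Then V_B = V_A × (R3‖R_L)/(R2 + R3‖R_L) = 24.11 × 11.75/103.5 = 2.74 V.

V ≈ 2.74 V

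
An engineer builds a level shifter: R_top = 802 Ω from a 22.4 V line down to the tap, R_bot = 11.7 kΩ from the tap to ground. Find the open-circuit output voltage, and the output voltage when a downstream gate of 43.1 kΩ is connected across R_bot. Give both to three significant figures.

Open-circuit: V = 22.4 × 11700/(802 + 11700) = 21.0 V.
With the load, R_bot becomes R_bot‖R_L = 9202 Ω, so V = 22.4 × 9202/10000 = 20.6 V.

Unloaded: 21.0 V; loaded: 20.6 V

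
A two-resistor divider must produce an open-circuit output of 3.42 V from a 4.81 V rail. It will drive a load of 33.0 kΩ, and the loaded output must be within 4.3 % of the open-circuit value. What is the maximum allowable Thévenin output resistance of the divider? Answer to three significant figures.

Loading drop = R_th/(R_th + R_L) ≤ 0.0430, so R_th ≤ R_L · ε/(1−ε) = 33.0 kΩ × 0.0430/0.9570 = 1.48 kΩ.
(Any R1, R2 with R2/(R1+R2) = 0.711 and R1‖R2 ≤ 1.48 kΩ will meet the spec.)

R_th ≤ 1.48 kΩ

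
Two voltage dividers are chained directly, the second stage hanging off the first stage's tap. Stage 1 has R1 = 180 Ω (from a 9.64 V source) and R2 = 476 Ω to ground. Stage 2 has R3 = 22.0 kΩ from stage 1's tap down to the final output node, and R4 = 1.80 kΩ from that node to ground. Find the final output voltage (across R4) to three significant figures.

V_out ≈ 0.526 V

Stage 2 presents R3+R4 = 23800 Ω as a load on stage 1's tap.
Stage 1's lower leg becomes R2‖(R3+R4) = 466.7 Ω, so V_mid = 9.64 × 466.7/646.7 = 6.957 V.
Stage 2 is itself unloaded: V_out = V_mid × R4/(R3+R4) = 6.957 × 1800/23800 = 0.526 V.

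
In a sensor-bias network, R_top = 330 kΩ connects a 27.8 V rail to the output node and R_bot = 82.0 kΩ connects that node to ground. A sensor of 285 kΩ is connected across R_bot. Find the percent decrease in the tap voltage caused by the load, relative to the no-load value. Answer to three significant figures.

18.7 %

The divider's output (Thévenin) resistance is R_top‖R_bot = 65.68 kΩ.
Fractional drop under load = R_th/(R_th + R_L) = 65.68 / (65.68 + 285) = 0.1873.
So the output falls by 18.7 %.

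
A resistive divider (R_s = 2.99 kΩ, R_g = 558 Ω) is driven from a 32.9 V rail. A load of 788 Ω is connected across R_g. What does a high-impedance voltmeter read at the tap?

V_out ≈ 3.24 V

The load sits in parallel with R_g: R_g‖R_L = (558 × 788) / (558 + 788) = 326.7 Ω.
V_out = 32.9 × 326.7 / (2990 + 326.7) = 32.9 × 326.7/3317 = 3.24 V.
(Unloaded it would have been 5.17 V.)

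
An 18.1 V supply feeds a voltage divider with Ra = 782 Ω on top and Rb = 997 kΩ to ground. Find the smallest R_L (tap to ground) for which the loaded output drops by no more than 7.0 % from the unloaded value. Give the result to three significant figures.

R_L(min) ≈ 10.4 kΩ

Output resistance R_th = Ra‖Rb = (782 × 997000)/997800 = 781.4 Ω.
The fractional drop is R_th/(R_th + R_L); requiring this ≤ 0.0700 gives R_L ≥ R_th(1/0.0700 − 1) = 781.4 × 13.29 = 10.4 kΩ.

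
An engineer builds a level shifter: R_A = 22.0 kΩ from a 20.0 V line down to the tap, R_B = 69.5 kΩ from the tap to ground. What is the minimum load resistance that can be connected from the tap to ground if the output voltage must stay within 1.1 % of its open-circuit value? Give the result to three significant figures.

Output resistance R_th = R_A‖R_B = (22.0 × 69.5)/91.50 = 16.71 kΩ.
The fractional drop is R_th/(R_th + R_L); requiring this ≤ 0.0110 gives R_L ≥ R_th(1/0.0110 − 1) = 16.71 × 89.91 = 1.50 MΩ.

R_L(min) ≈ 1.50 MΩ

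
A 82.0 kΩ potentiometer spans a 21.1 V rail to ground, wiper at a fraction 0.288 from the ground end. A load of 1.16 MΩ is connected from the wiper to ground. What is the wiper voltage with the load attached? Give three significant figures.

V ≈ 5.99 V

The wiper splits the pot into (1−α)R = 58.38 kΩ above and αR = 23.62 kΩ below.
Lower section ‖ load = 23.14 kΩ.
V_wiper = 21.1 × 23.14/(58.38 + 23.14) = 5.99 V.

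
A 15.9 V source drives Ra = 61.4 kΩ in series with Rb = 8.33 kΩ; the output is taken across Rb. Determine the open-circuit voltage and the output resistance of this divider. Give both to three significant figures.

V_th is the open-circuit tap voltage: 15.9 × 8.33/(61.4 + 8.33) = 1.90 V.
With the supply zeroed, Ra and Rb appear in parallel from the tap: R_th = Ra‖Rb = (61.4 × 8.33)/69.73 = 7.33 kΩ.

V_th = 1.90 V, R_th = 7.33 kΩ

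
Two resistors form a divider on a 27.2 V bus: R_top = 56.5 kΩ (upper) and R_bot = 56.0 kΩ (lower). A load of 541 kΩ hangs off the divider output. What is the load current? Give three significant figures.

I_L ≈ 0.0238 mA

R_bot‖R_L = 50.75 kΩ; V_out = 27.2 × 50.75/107.2 = 12.87 V.
I_L = V_out / R_L = 12.87 / 541 kΩ = 0.0238 mA.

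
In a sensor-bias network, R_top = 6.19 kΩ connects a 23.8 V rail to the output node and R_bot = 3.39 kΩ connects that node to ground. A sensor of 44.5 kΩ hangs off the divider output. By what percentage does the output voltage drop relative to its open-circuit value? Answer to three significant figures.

4.69 %

The divider's output (Thévenin) resistance is R_top‖R_bot = 2.190 kΩ.
Fractional drop under load = R_th/(R_th + R_L) = 2.190 / (2.190 + 44.5) = 0.04691.
So the output falls by 4.69 %.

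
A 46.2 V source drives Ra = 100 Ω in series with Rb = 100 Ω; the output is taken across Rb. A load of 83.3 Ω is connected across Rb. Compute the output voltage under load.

The load sits in parallel with Rb: Rb‖R_L = (100 × 83.3) / (100 + 83.3) = 45.44 Ω.
V_out = 46.2 × 45.44 / (100 + 45.44) = 46.2 × 45.44/145.4 = 14.4 V.

V_out ≈ 14.4 V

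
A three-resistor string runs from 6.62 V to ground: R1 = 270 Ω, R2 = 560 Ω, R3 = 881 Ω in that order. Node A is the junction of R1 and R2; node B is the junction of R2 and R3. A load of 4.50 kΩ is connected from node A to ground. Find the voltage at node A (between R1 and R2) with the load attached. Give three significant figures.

V ≈ 5.31 V

Below node A the series string R2+R3 = 1441 Ω sits in parallel with the 4500 Ω load: 1091 Ω.
V_A = 6.62 × 1091/(270 + 1091) = 5.31 V.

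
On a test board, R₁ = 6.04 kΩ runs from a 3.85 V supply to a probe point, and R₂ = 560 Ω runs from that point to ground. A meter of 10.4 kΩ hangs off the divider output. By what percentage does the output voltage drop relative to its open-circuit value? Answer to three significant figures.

The divider's output (Thévenin) resistance is R₁‖R₂ = 512.5 Ω.
Fractional drop under load = R_th/(R_th + R_L) = 512.5 / (512.5 + 10400) = 0.04696.
So the output falls by 4.70 %.

4.70 %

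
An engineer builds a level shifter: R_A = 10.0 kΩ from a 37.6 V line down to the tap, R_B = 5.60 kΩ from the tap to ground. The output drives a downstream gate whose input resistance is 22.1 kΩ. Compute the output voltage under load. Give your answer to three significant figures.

V_out ≈ 11.6 V

The load sits in parallel with R_B: R_B‖R_L = (5.60 × 22.1) / (5.60 + 22.1) = 4.468 kΩ.
V_out = 37.6 × 4.468 / (10.0 + 4.468) = 37.6 × 4.468/14.47 = 11.6 V.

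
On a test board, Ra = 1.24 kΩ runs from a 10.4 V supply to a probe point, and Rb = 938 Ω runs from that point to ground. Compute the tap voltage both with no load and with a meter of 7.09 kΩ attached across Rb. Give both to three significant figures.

Open-circuit: V = 10.4 × 938/(1240 + 938) = 4.48 V.
With the load, Rb becomes Rb‖R_L = 828.4 Ω, so V = 10.4 × 828.4/2068 = 4.17 V.

Unloaded: 4.48 V; loaded: 4.17 V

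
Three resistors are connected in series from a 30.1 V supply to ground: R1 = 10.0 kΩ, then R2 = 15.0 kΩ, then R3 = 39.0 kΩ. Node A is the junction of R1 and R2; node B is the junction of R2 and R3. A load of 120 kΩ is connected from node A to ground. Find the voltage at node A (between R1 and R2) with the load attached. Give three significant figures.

V ≈ 23.7 V

Below node A the series string R2+R3 = 54.00 kΩ sits in parallel with the 120 kΩ load: 37.24 kΩ.
V_A = 30.1 × 37.24/(10.0 + 37.24) = 23.7 V.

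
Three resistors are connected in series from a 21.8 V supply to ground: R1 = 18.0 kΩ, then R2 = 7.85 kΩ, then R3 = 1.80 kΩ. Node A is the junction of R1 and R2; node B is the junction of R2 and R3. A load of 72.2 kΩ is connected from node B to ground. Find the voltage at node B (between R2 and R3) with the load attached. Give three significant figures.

V ≈ 1.39 V

At node B, R3 is in parallel with the load: R3‖R_L = 1.756 kΩ.
Below node A the resistance is R2 + (R3‖R_L) = 9.606 kΩ, so V_A = 21.8 × 9.606/27.61 = 7.586 V.
Then V_B = V_A × (R3‖R_L)/(R2 + R3‖R_L) = 7.586 × 1.756/9.606 = 1.39 V.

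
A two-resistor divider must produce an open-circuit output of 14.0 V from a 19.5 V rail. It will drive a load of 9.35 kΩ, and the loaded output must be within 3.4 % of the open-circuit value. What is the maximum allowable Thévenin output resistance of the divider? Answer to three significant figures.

R_th ≤ 329 Ω

Loading drop = R_th/(R_th + R_L) ≤ 0.0340, so R_th ≤ R_L · ε/(1−ε) = 9.35 kΩ × 0.0340/0.9660 = 329 Ω.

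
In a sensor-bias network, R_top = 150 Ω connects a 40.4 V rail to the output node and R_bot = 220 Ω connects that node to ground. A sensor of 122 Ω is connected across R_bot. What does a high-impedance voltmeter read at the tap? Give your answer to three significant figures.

The load sits in parallel with R_bot: R_bot‖R_L = (220 × 122) / (220 + 122) = 78.48 Ω.
V_out = 40.4 × 78.48 / (150 + 78.48) = 40.4 × 78.48/228.5 = 13.9 V.

V_out ≈ 13.9 V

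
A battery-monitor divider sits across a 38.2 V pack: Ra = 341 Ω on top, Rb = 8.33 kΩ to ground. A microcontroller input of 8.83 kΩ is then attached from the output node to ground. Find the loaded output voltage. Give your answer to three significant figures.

The load sits in parallel with Rb: Rb‖R_L = (8330 × 8830) / (8330 + 8830) = 4286 Ω.
V_out = 38.2 × 4286 / (341 + 4286) = 38.2 × 4286/4627 = 35.4 V.
(Unloaded it would have been 36.7 V.)

V_out ≈ 35.4 V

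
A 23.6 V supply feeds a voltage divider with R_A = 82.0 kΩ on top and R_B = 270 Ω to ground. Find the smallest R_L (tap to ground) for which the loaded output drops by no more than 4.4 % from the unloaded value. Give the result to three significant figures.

R_L(min) ≈ 5.85 kΩ

Output resistance R_th = R_A‖R_B = (82000 × 270)/82270 = 269.1 Ω.
The fractional drop is R_th/(R_th + R_L); requiring this ≤ 0.0440 gives R_L ≥ R_th(1/0.0440 − 1) = 269.1 × 21.73 = 5.85 kΩ.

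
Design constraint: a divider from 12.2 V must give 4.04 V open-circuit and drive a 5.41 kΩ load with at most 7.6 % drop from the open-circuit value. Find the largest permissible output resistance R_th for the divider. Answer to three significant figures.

Loading drop = R_th/(R_th + R_L) ≤ 0.0760, so R_th ≤ R_L · ε/(1−ε) = 5.41 kΩ × 0.0760/0.9240 = 445 Ω.
(Any R1, R2 with R2/(R1+R2) = 0.331 and R1‖R2 ≤ 445 Ω will meet the spec.)

R_th ≤ 445 Ω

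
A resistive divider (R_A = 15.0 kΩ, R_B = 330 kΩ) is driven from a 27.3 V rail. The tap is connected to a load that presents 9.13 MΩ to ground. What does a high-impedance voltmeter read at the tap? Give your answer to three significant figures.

The load sits in parallel with R_B: R_B‖R_L = (330 × 9130) / (330 + 9130) = 318.5 kΩ.
V_out = 27.3 × 318.5 / (15.0 + 318.5) = 27.3 × 318.5/333.5 = 26.1 V.

V_out ≈ 26.1 V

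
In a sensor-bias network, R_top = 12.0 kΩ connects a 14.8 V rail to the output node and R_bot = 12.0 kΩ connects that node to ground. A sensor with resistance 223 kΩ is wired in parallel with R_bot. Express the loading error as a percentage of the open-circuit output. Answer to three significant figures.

2.62 %

The divider's output (Thévenin) resistance is R_top‖R_bot = 6.000 kΩ.
Fractional drop under load = R_th/(R_th + R_L) = 6.000 / (6.000 + 223) = 0.02620.
So the output falls by 2.62 %.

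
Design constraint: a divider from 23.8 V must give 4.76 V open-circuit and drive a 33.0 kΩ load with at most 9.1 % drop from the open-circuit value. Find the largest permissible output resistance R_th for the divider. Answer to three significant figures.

Loading drop = R_th/(R_th + R_L) ≤ 0.0910, so R_th ≤ R_L · ε/(1−ε) = 33.0 kΩ × 0.0910/0.9090 = 3.30 kΩ.
(Any R1, R2 with R2/(R1+R2) = 0.200 and R1‖R2 ≤ 3.30 kΩ will meet the spec.)

R_th ≤ 3.30 kΩ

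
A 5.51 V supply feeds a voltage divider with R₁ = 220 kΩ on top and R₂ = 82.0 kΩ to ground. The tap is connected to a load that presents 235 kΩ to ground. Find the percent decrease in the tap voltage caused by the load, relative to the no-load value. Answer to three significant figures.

20.3 %

The divider's output (Thévenin) resistance is R₁‖R₂ = 59.74 kΩ.
Fractional drop under load = R_th/(R_th + R_L) = 59.74 / (59.74 + 235) = 0.2027.
So the output falls by 20.3 %.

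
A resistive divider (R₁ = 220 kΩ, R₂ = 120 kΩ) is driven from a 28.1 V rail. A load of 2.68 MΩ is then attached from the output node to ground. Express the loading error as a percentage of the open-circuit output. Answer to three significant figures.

The divider's output (Thévenin) resistance is R₁‖R₂ = 77.65 kΩ.
Fractional drop under load = R_th/(R_th + R_L) = 77.65 / (77.65 + 2680) = 0.02816.
So the output falls by 2.82 %.

2.82 %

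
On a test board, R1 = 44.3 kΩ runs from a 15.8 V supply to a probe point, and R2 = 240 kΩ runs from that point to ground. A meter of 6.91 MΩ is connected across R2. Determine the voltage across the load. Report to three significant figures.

V_out ≈ 13.3 V

The load sits in parallel with R2: R2‖R_L = (240 × 6910) / (240 + 6910) = 231.9 kΩ.
V_out = 15.8 × 231.9 / (44.3 + 231.9) = 15.8 × 231.9/276.2 = 13.3 V.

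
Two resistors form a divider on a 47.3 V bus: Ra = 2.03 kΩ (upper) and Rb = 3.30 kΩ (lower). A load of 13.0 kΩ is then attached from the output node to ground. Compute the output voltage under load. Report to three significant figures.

V_out ≈ 26.7 V

The load sits in parallel with Rb: Rb‖R_L = (3.30 × 13.0) / (3.30 + 13.0) = 2.632 kΩ.
V_out = 47.3 × 2.632 / (2.03 + 2.632) = 47.3 × 2.632/4.662 = 26.7 V.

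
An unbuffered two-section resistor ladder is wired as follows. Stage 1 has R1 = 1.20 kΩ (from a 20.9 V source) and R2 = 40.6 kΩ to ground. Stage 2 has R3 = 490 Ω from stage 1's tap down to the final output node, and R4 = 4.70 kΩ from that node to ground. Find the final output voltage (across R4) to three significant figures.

V_out ≈ 15.0 V

Stage 2 presents R3+R4 = 5190 Ω as a load on stage 1's tap.
Stage 1's lower leg becomes R2‖(R3+R4) = 4602 Ω, so V_mid = 20.9 × 4602/5802 = 16.58 V.
Stage 2 is itself unloaded: V_out = V_mid × R4/(R3+R4) = 16.58 × 4700/5190 = 15.0 V.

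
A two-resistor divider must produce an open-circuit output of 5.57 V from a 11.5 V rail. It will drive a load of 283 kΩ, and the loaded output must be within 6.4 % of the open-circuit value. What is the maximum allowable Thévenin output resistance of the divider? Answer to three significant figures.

Loading drop = R_th/(R_th + R_L) ≤ 0.0640, so R_th ≤ R_L · ε/(1−ε) = 283 kΩ × 0.0640/0.9360 = 19.4 kΩ.
(Any R1, R2 with R2/(R1+R2) = 0.484 and R1‖R2 ≤ 19.4 kΩ will meet the spec.)

R_th ≤ 19.4 kΩ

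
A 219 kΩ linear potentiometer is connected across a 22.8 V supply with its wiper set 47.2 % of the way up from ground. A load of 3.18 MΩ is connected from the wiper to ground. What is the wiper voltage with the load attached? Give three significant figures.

V ≈ 10.6 V

The wiper splits the pot into (1−α)R = 115.6 kΩ above and αR = 103.4 kΩ below.
Lower section ‖ load = 100.1 kΩ.
V_wiper = 22.8 × 100.1/(115.6 + 100.1) = 10.6 V.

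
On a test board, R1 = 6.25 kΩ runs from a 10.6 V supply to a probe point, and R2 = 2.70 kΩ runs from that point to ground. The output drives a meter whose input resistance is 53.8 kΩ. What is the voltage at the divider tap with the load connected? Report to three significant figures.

The load sits in parallel with R2: R2‖R_L = (2.70 × 53.8) / (2.70 + 53.8) = 2.571 kΩ.
V_out = 10.6 × 2.571 / (6.25 + 2.571) = 10.6 × 2.571/8.821 = 3.09 V.
(Unloaded it would have been 3.20 V.)

V_out ≈ 3.09 V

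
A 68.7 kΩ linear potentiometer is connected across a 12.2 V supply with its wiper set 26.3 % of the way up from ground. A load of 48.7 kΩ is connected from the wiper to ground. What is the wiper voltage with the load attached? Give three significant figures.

V ≈ 2.52 V

The wiper splits the pot into (1−α)R = 50.63 kΩ above and αR = 18.07 kΩ below.
Lower section ‖ load = 13.18 kΩ.
V_wiper = 12.2 × 13.18/(50.63 + 13.18) = 2.52 V.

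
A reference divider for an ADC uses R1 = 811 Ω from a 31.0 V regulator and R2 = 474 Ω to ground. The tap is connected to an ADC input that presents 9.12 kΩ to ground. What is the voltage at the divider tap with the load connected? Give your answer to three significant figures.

The load sits in parallel with R2: R2‖R_L = (474 × 9120) / (474 + 9120) = 450.6 Ω.
V_out = 31.0 × 450.6 / (811 + 450.6) = 31.0 × 450.6/1262 = 11.1 V.

V_out ≈ 11.1 V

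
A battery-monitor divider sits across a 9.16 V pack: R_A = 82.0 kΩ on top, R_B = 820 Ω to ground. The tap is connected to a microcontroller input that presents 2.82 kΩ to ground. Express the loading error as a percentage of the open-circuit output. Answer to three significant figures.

22.4 %

Unloaded V = 9.16 × 820/82820 = 0.09069 V.
Loaded: R_B‖R_L = 635.3 Ω, giving V = 9.16 × 635.3/82640 = 0.07042 V.
Drop = (0.09069 − 0.07042) / 0.09069 = 22.4 %.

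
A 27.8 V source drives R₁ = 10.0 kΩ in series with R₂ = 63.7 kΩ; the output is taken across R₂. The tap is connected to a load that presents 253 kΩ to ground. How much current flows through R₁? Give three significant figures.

I ≈ 0.457 mA

R₂‖R_L = 50.89 kΩ, so the source sees R₁ + R₂‖R_L = 60.89 kΩ.
I = 27.8 V / 60.89 kΩ = 0.457 mA.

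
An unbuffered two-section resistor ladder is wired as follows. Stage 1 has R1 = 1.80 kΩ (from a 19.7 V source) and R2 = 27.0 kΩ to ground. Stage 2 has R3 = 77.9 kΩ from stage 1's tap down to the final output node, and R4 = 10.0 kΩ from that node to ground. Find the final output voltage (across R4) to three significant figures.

V_out ≈ 2.06 V

Stage 2 presents R3+R4 = 87.90 kΩ as a load on stage 1's tap.
Stage 1's lower leg becomes R2‖(R3+R4) = 20.66 kΩ, so V_mid = 19.7 × 20.66/22.46 = 18.12 V.
Stage 2 is itself unloaded: V_out = V_mid × R4/(R3+R4) = 18.12 × 10.0/87.90 = 2.06 V.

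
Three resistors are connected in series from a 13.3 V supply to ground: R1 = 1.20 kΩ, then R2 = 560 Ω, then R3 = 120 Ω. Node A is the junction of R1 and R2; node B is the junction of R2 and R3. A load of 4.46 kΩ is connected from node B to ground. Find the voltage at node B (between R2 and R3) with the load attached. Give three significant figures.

V ≈ 0.828 V

At node B, R3 is in parallel with the load: R3‖R_L = 116.9 Ω.
Below node A the resistance is R2 + (R3‖R_L) = 676.9 Ω, so V_A = 13.3 × 676.9/1877 = 4.796 V.
Then V_B = V_A × (R3‖R_L)/(R2 + R3‖R_L) = 4.796 × 116.9/676.9 = 0.828 V.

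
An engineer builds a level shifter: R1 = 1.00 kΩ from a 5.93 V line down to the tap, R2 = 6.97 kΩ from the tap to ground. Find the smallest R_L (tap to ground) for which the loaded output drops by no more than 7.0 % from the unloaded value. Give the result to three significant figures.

Output resistance R_th = R1‖R2 = (1000 × 6970)/7970 = 874.5 Ω.
The fractional drop is R_th/(R_th + R_L); requiring this ≤ 0.0700 gives R_L ≥ R_th(1/0.0700 − 1) = 874.5 × 13.29 = 11.6 kΩ.

R_L(min) ≈ 11.6 kΩ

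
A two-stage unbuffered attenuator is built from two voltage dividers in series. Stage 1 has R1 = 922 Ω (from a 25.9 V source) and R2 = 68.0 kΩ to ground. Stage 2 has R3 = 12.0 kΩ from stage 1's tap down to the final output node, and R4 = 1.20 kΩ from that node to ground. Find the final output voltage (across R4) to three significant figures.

V_out ≈ 2.17 V

Stage 2 presents R3+R4 = 13200 Ω as a load on stage 1's tap.
Stage 1's lower leg becomes R2‖(R3+R4) = 11050 Ω, so V_mid = 25.9 × 11050/11980 = 23.91 V.
Stage 2 is itself unloaded: V_out = V_mid × R4/(R3+R4) = 23.91 × 1200/13200 = 2.17 V.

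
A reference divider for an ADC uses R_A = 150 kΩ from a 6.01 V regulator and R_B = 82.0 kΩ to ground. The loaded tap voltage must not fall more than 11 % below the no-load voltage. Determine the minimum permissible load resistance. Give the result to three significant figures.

R_L(min) ≈ 429 kΩ

Output resistance R_th = R_A‖R_B = (150 × 82.0)/232.0 = 53.02 kΩ.
The fractional drop is R_th/(R_th + R_L); requiring this ≤ 0.110 gives R_L ≥ R_th(1/0.110 − 1) = 53.02 × 8.091 = 429 kΩ.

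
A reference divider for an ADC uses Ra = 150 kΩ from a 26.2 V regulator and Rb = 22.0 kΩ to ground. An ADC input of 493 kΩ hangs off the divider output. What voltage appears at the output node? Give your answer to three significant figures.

V_out ≈ 3.23 V

The load sits in parallel with Rb: Rb‖R_L = (22.0 × 493) / (22.0 + 493) = 21.06 kΩ.
V_out = 26.2 × 21.06 / (150 + 21.06) = 26.2 × 21.06/171.1 = 3.23 V.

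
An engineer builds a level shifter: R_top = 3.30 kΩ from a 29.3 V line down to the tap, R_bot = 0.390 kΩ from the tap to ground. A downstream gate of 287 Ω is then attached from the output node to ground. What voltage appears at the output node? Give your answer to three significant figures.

The load sits in parallel with R_bot: R_bot‖R_L = (390 × 287) / (390 + 287) = 165.3 Ω.
V_out = 29.3 × 165.3 / (3300 + 165.3) = 29.3 × 165.3/3465 = 1.40 V.

V_out ≈ 1.40 V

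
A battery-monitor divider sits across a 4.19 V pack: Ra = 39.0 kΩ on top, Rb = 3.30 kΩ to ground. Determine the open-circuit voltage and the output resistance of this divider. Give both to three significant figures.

V_th = 0.327 V, R_th = 3.04 kΩ

V_th is the open-circuit tap voltage: 4.19 × 3.30/(39.0 + 3.30) = 0.327 V.
With the supply zeroed, Ra and Rb appear in parallel from the tap: R_th = Ra‖Rb = (39.0 × 3.30)/42.30 = 3.04 kΩ.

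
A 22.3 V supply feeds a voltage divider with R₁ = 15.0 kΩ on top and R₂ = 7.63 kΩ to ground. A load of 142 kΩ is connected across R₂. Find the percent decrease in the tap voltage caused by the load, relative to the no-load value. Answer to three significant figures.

The divider's output (Thévenin) resistance is R₁‖R₂ = 5.057 kΩ.
Fractional drop under load = R_th/(R_th + R_L) = 5.057 / (5.057 + 142) = 0.03439.
So the output falls by 3.44 %.

3.44 %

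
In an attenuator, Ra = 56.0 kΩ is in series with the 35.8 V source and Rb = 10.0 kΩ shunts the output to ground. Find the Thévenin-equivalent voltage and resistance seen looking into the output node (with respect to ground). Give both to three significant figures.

V_th is the open-circuit tap voltage: 35.8 × 10.0/(56.0 + 10.0) = 5.42 V.
With the supply zeroed, Ra and Rb appear in parallel from the tap: R_th = Ra‖Rb = (56.0 × 10.0)/66.00 = 8.48 kΩ.

V_th = 5.42 V, R_th = 8.48 kΩ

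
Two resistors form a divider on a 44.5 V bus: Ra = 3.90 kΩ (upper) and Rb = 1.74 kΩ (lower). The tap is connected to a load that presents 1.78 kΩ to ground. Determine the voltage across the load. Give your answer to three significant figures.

V_out ≈ 8.19 V

The load sits in parallel with Rb: Rb‖R_L = (1.74 × 1.78) / (1.74 + 1.78) = 0.8799 kΩ.
V_out = 44.5 × 0.8799 / (3.90 + 0.8799) = 44.5 × 0.8799/4.780 = 8.19 V.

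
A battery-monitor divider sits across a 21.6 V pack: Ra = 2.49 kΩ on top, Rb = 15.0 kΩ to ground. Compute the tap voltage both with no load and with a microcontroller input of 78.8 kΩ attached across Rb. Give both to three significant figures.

Open-circuit: V = 21.6 × 15.0/(2.49 + 15.0) = 18.5 V.
With the load, Rb becomes Rb‖R_L = 12.60 kΩ, so V = 21.6 × 12.60/15.09 = 18.0 V.

Unloaded: 18.5 V; loaded: 18.0 V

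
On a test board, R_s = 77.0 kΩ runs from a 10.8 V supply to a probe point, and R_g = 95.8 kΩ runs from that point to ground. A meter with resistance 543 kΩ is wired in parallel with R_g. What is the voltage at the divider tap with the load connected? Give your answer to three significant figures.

V_out ≈ 5.55 V

The load sits in parallel with R_g: R_g‖R_L = (95.8 × 543) / (95.8 + 543) = 81.43 kΩ.
V_out = 10.8 × 81.43 / (77.0 + 81.43) = 10.8 × 81.43/158.4 = 5.55 V.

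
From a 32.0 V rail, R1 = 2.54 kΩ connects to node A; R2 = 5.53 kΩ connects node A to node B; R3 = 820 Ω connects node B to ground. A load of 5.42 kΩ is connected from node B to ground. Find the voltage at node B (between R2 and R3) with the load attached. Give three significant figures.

V ≈ 2.60 V

At node B, R3 is in parallel with the load: R3‖R_L = 712.2 Ω.
Below node A the resistance is R2 + (R3‖R_L) = 6242 Ω, so V_A = 32.0 × 6242/8782 = 22.74 V.
Then V_B = V_A × (R3‖R_L)/(R2 + R3‖R_L) = 22.74 × 712.2/6242 = 2.60 V.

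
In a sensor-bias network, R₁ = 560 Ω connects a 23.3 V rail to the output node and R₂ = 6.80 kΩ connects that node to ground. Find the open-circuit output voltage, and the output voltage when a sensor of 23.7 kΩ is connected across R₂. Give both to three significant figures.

Open-circuit: V = 23.3 × 6800/(560 + 6800) = 21.5 V.
With the load, R₂ becomes R₂‖R_L = 5284 Ω, so V = 23.3 × 5284/5844 = 21.1 V.

Unloaded: 21.5 V; loaded: 21.1 V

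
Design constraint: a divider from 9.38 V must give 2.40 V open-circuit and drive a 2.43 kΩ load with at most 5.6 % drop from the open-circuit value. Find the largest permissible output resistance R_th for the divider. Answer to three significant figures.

R_th ≤ 144 Ω

Loading drop = R_th/(R_th + R_L) ≤ 0.0560, so R_th ≤ R_L · ε/(1−ε) = 2.43 kΩ × 0.0560/0.9440 = 144 Ω.
(Any R1, R2 with R2/(R1+R2) = 0.256 and R1‖R2 ≤ 144 Ω will meet the spec.)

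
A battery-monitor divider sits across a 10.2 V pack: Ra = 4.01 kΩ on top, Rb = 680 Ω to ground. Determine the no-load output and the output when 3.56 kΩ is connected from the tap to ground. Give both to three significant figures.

Unloaded: 1.48 V; loaded: 1.27 V

Open-circuit: V = 10.2 × 680/(4010 + 680) = 1.48 V.
With the load, Rb becomes Rb‖R_L = 570.9 Ω, so V = 10.2 × 570.9/4581 = 1.27 V.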